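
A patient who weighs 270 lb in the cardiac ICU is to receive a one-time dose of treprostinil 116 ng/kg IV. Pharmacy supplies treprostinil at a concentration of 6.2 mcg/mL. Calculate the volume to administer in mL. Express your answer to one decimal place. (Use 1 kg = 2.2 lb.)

Weight = 270 lb ÷ 2.2 lb/kg = 122.7273 kg
Dose = 116 ng/kg × 122.7273 kg = 14236.36 ng
Concentration = 6.2 mcg/mL = 6200 ng/mL
Volume = 14236.36 ng ÷ 6200 ng/mL = 2.296188 mL

2.3 mL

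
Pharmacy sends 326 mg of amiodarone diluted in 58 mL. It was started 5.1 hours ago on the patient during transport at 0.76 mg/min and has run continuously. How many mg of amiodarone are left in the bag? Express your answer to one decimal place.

0.76 mg/min × 60 min/hr = 45.6 mg/hr
Concentration = 326 mg ÷ 58 mL = 5.62069 mg/mL
Rate = 45.6 mg/hr ÷ 5.62069 mg/mL = 8.112883 mL/hr
Volume infused = 8.112883 mL/hr × 5.1 hr = 41.37571 mL
Volume remaining = 58 − 41.37571 = 16.62429 mL
Drug remaining = 16.62429 mL × 5.62069 mg/mL = 93.44 mg

93.4 mg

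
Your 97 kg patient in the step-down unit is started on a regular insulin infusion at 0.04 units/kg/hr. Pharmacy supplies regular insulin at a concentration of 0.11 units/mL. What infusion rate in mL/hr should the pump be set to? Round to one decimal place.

35.3 mL/hr

Dose = 0.04 units/kg/hr × 97 kg = 3.88 units/hr
Rate = 3.88 units/hr ÷ 0.11 units/mL = 35.27273 mL/hr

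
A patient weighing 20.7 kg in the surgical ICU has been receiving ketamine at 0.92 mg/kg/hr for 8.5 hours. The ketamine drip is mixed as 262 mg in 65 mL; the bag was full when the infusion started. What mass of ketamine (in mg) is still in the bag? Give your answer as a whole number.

Dose = 0.92 mg/kg/hr × 20.7 kg = 19.044 mg/hr
Concentration = 262 mg ÷ 65 mL = 4.030769 mg/mL
Rate = 19.044 mg/hr ÷ 4.030769 mg/mL = 4.724656 mL/hr
Volume infused = 4.724656 mL/hr × 8.5 hr = 40.15958 mL
Volume remaining = 65 − 40.15958 = 24.84042 mL
Drug remaining = 24.84042 mL × 4.030769 mg/mL = 100.126 mg

100 mg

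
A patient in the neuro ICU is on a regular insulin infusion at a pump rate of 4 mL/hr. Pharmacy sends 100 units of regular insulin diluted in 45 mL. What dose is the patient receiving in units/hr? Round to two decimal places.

Concentration = 100 units ÷ 45 mL = 2.222222 units/mL
Drug rate = 4 mL/hr × 2.222222 units/mL = 8.888889 units/hr

8.89 units/hr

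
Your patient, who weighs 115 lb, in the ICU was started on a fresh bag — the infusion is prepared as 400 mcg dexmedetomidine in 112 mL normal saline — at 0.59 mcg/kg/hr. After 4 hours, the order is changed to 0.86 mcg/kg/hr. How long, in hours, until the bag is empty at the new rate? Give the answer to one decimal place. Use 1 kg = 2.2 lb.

Initial rate:
Weight = 115 lb ÷ 2.2 lb/kg = 52.27273 kg
Dose = 0.59 mcg/kg/hr × 52.27273 kg = 30.84091 mcg/hr
Concentration = 400 mcg ÷ 112 mL = 3.571429 mcg/mL
Rate = 30.84091 mcg/hr ÷ 3.571429 mcg/mL = 8.635455 mL/hr
Volume infused so far = 8.635455 mL/hr × 4 hr = 34.54182 mL
Volume remaining = 112 − 34.54182 = 77.45818 mL
New rate:
Dose = 0.86 mcg/kg/hr × 52.27273 kg = 44.95455 mcg/hr
Rate = 44.95455 mcg/hr ÷ 3.571429 mcg/mL = 12.58727 mL/hr
Time remaining = 77.45818 mL ÷ 12.58727 mL/hr = 6.153691 hr

6.2 hours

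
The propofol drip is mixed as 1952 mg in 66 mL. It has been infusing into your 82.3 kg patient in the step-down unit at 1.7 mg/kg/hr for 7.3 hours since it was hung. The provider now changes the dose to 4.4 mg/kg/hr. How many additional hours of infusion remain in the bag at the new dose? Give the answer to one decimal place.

2.6 hours

Initial rate:
Dose = 1.7 mg/kg/hr × 82.3 kg = 139.91 mg/hr
Concentration = 1952 mg ÷ 66 mL = 29.57576 mg/mL
Rate = 139.91 mg/hr ÷ 29.57576 mg/mL = 4.730564 mL/hr
Volume infused so far = 4.730564 mL/hr × 7.3 hr = 34.53311 mL
Volume remaining = 66 − 34.53311 = 31.46689 mL
New rate:
Dose = 4.4 mg/kg/hr × 82.3 kg = 362.12 mg/hr
Rate = 362.12 mg/hr ÷ 29.57576 mg/mL = 12.24381 mL/hr
Time remaining = 31.46689 mL ÷ 12.24381 mL/hr = 2.570024 hr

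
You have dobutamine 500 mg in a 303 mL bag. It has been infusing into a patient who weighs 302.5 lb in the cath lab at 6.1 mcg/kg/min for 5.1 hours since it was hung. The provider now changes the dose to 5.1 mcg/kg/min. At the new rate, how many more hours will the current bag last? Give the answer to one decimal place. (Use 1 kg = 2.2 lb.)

Initial rate:
Weight = 302.5 lb ÷ 2.2 lb/kg = 137.5 kg
Dose = 6.1 mcg/kg/min × 137.5 kg = 838.75 mcg/min
838.75 mcg/min × 60 min/hr = 50325 mcg/hr
Concentration = 500 mg ÷ 303 mL = 1.650165 mg/mL = 1650.165 mcg/mL
Rate = 50325 mcg/hr ÷ 1650.165 mcg/mL = 30.49695 mL/hr
Volume infused so far = 30.49695 mL/hr × 5.1 hr = 155.5344 mL
Volume remaining = 303 − 155.5344 = 147.4656 mL
New rate:
Dose = 5.1 mcg/kg/min × 137.5 kg = 701.25 mcg/min
701.25 mcg/min × 60 min/hr = 42075 mcg/hr
Rate = 42075 mcg/hr ÷ 1650.165 mcg/mL = 25.49745 mL/hr
Time remaining = 147.4656 mL ÷ 25.49745 mL/hr = 5.783541 hr

5.8 hours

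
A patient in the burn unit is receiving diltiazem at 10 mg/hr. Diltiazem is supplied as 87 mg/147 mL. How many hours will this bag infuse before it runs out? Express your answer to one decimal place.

Concentration = 87 mg ÷ 147 mL = 0.5918367 mg/mL
Rate = 10 mg/hr ÷ 0.5918367 mg/mL = 16.89655 mL/hr
Duration = 147 mL ÷ 16.89655 mL/hr = 8.7 hr

8.7 hours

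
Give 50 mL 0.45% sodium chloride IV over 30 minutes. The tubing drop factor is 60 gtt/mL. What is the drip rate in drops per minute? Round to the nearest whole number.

50 mL ÷ (30 min) = 1.666667 mL/min
1.666667 mL/min × 60 gtt/mL = 100 gtt/min

100 gtt/min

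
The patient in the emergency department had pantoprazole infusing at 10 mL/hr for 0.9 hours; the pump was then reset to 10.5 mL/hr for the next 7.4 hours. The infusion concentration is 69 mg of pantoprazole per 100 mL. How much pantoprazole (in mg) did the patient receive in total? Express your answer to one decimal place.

59.8 mg

Concentration = 69 mg ÷ 100 mL = 0.69 mg/mL
Stage 1: 10 mL/hr × 0.9 hr = 9 mL → 9 mL × 0.69 mg/mL = 6.21 mg
Stage 2: 10.5 mL/hr × 7.4 hr = 77.7 mL → 77.7 mL × 0.69 mg/mL = 53.613 mg
Total = 6.21 + 53.613 = 59.823 mg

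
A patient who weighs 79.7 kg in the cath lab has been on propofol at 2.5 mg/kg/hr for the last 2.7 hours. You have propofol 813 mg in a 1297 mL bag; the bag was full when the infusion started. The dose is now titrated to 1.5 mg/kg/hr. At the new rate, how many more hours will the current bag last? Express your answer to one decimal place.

2.3 hours

Initial rate:
Dose = 2.5 mg/kg/hr × 79.7 kg = 199.25 mg/hr
Concentration = 813 mg ÷ 1297 mL = 0.6268311 mg/mL
Rate = 199.25 mg/hr ÷ 0.6268311 mg/mL = 317.8687 mL/hr
Volume infused so far = 317.8687 mL/hr × 2.7 hr = 858.2455 mL
Volume remaining = 1297 − 858.2455 = 438.7545 mL
New rate:
Dose = 1.5 mg/kg/hr × 79.7 kg = 119.55 mg/hr
Rate = 119.55 mg/hr ÷ 0.6268311 mg/mL = 190.7212 mL/hr
Time remaining = 438.7545 mL ÷ 190.7212 mL/hr = 2.300502 hr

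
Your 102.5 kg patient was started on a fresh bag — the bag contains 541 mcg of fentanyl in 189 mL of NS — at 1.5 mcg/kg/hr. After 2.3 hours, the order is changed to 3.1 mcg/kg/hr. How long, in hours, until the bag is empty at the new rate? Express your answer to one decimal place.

Initial rate:
Dose = 1.5 mcg/kg/hr × 102.5 kg = 153.75 mcg/hr
Concentration = 541 mcg ÷ 189 mL = 2.862434 mcg/mL
Rate = 153.75 mcg/hr ÷ 2.862434 mcg/mL = 53.71303 mL/hr
Volume infused so far = 53.71303 mL/hr × 2.3 hr = 123.54 mL
Volume remaining = 189 − 123.54 = 65.46003 mL
New rate:
Dose = 3.1 mcg/kg/hr × 102.5 kg = 317.75 mcg/hr
Rate = 317.75 mcg/hr ÷ 2.862434 mcg/mL = 111.0069 mL/hr
Time remaining = 65.46003 mL ÷ 111.0069 mL/hr = 0.5896932 hr

0.6 hours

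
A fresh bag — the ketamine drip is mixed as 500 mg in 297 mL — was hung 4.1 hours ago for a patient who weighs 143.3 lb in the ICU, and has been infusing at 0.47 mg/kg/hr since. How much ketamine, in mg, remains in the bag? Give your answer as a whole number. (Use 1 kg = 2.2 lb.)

374 mg

Weight = 143.3 lb ÷ 2.2 lb/kg = 65.13636 kg
Dose = 0.47 mg/kg/hr × 65.13636 kg = 30.61409 mg/hr
Concentration = 500 mg ÷ 297 mL = 1.683502 mg/mL
Rate = 30.61409 mg/hr ÷ 1.683502 mg/mL = 18.18477 mL/hr
Volume infused = 18.18477 mL/hr × 4.1 hr = 74.55756 mL
Volume remaining = 297 − 74.55756 = 222.4424 mL
Drug remaining = 222.4424 mL × 1.683502 mg/mL = 374.4822 mg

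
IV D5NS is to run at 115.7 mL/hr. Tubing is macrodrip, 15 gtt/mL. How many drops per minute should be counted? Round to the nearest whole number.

115.7 mL/hr ÷ 60 min/hr = 1.928333 mL/min
1.928333 mL/min × 15 gtt/mL = 28.925 gtt/min

29 gtt/min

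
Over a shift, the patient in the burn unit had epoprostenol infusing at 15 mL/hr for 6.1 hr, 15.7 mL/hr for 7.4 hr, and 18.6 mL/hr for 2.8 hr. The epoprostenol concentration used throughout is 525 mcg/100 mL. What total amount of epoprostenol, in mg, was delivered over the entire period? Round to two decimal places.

Concentration = 525 mcg ÷ 100 mL = 5.25 mcg/mL
Stage 1: 15 mL/hr × 6.1 hr = 91.5 mL → 91.5 mL × 5.25 mcg/mL = 480.375 mcg
Stage 2: 15.7 mL/hr × 7.4 hr = 116.18 mL → 116.18 mL × 5.25 mcg/mL = 609.945 mcg
Stage 3: 18.6 mL/hr × 2.8 hr = 52.08 mL → 52.08 mL × 5.25 mcg/mL = 273.42 mcg
Total = 480.375 + 609.945 + 273.42 = 1363.74 mcg = 1.36374 mg

1.36 mg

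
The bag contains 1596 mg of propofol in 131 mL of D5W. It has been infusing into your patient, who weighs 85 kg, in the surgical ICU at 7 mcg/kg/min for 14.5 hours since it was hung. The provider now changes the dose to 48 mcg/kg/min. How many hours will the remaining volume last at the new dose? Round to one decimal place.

Initial rate:
Dose = 7 mcg/kg/min × 85 kg = 595 mcg/min
595 mcg/min × 60 min/hr = 35700 mcg/hr
Concentration = 1596 mg ÷ 131 mL = 12.18321 mg/mL = 12183.21 mcg/mL
Rate = 35700 mcg/hr ÷ 12183.21 mcg/mL = 2.930263 mL/hr
Volume infused so far = 2.930263 mL/hr × 14.5 hr = 42.48882 mL
Volume remaining = 131 − 42.48882 = 88.51118 mL
New rate:
Dose = 48 mcg/kg/min × 85 kg = 4080 mcg/min
4080 mcg/min × 60 min/hr = 244800 mcg/hr
Rate = 244800 mcg/hr ÷ 12183.21 mcg/mL = 20.09323 mL/hr
Time remaining = 88.51118 mL ÷ 20.09323 mL/hr = 4.405025 hr

4.4 hours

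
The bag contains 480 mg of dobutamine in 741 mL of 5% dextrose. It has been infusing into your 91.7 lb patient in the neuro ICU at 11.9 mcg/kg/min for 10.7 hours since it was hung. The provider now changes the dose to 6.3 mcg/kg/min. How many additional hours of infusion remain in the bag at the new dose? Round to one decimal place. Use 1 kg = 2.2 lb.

10.3 hours

Initial rate:
Weight = 91.7 lb ÷ 2.2 lb/kg = 41.68182 kg
Dose = 11.9 mcg/kg/min × 41.68182 kg = 496.0136 mcg/min
496.0136 mcg/min × 60 min/hr = 29760.82 mcg/hr
Concentration = 480 mg ÷ 741 mL = 0.6477733 mg/mL = 647.7733 mcg/mL
Rate = 29760.82 mcg/hr ÷ 647.7733 mcg/mL = 45.94326 mL/hr
Volume infused so far = 45.94326 mL/hr × 10.7 hr = 491.5929 mL
Volume remaining = 741 − 491.5929 = 249.4071 mL
New rate:
Dose = 6.3 mcg/kg/min × 41.68182 kg = 262.5955 mcg/min
262.5955 mcg/min × 60 min/hr = 15755.73 mcg/hr
Rate = 15755.73 mcg/hr ÷ 647.7733 mcg/mL = 24.3229 mL/hr
Time remaining = 249.4071 mL ÷ 24.3229 mL/hr = 10.254 hr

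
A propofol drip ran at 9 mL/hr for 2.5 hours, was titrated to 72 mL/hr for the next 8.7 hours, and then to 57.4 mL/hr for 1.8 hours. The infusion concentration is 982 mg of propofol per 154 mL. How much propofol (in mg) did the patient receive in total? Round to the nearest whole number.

Concentration = 982 mg ÷ 154 mL = 6.376623 mg/mL
Stage 1: 9 mL/hr × 2.5 hr = 22.5 mL → 22.5 mL × 6.376623 mg/mL = 143.474 mg
Stage 2: 72 mL/hr × 8.7 hr = 626.4 mL → 626.4 mL × 6.376623 mg/mL = 3994.317 mg
Stage 3: 57.4 mL/hr × 1.8 hr = 103.32 mL → 103.32 mL × 6.376623 mg/mL = 658.8327 mg
Total = 143.474 + 3994.317 + 658.8327 = 4796.624 mg

4797 mg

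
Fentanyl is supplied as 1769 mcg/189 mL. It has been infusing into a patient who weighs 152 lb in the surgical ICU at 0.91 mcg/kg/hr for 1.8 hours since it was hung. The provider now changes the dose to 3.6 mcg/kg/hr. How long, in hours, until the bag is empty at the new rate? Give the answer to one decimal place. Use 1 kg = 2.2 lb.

Initial rate:
Weight = 152 lb ÷ 2.2 lb/kg = 69.09091 kg
Dose = 0.91 mcg/kg/hr × 69.09091 kg = 62.87273 mcg/hr
Concentration = 1769 mcg ÷ 189 mL = 9.359788 mcg/mL
Rate = 62.87273 mcg/hr ÷ 9.359788 mcg/mL = 6.717324 mL/hr
Volume infused so far = 6.717324 mL/hr × 1.8 hr = 12.09118 mL
Volume remaining = 189 − 12.09118 = 176.9088 mL
New rate:
Dose = 3.6 mcg/kg/hr × 69.09091 kg = 248.7273 mcg/hr
Rate = 248.7273 mcg/hr ÷ 9.359788 mcg/mL = 26.57403 mL/hr
Time remaining = 176.9088 mL ÷ 26.57403 mL/hr = 6.657208 hr

6.7 hours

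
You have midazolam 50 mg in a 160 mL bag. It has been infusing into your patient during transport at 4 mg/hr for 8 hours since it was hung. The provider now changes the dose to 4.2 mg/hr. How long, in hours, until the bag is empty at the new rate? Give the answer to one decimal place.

Initial rate:
Concentration = 50 mg ÷ 160 mL = 0.3125 mg/mL
Rate = 4 mg/hr ÷ 0.3125 mg/mL = 12.8 mL/hr
Volume infused so far = 12.8 mL/hr × 8 hr = 102.4 mL
Volume remaining = 160 − 102.4 = 57.6 mL
New rate:
Rate = 4.2 mg/hr ÷ 0.3125 mg/mL = 13.44 mL/hr
Time remaining = 57.6 mL ÷ 13.44 mL/hr = 4.285714 hr

4.3 hours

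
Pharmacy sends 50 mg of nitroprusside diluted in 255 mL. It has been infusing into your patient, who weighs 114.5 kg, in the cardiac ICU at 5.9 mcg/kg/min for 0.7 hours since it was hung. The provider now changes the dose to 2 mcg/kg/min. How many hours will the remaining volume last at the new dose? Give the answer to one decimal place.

Initial rate:
Dose = 5.9 mcg/kg/min × 114.5 kg = 675.55 mcg/min
675.55 mcg/min × 60 min/hr = 40533 mcg/hr
Concentration = 50 mg ÷ 255 mL = 0.1960784 mg/mL = 196.0784 mcg/mL
Rate = 40533 mcg/hr ÷ 196.0784 mcg/mL = 206.7183 mL/hr
Volume infused so far = 206.7183 mL/hr × 0.7 hr = 144.7028 mL
Volume remaining = 255 − 144.7028 = 110.2972 mL
New rate:
Dose = 2 mcg/kg/min × 114.5 kg = 229 mcg/min
229 mcg/min × 60 min/hr = 13740 mcg/hr
Rate = 13740 mcg/hr ÷ 196.0784 mcg/mL = 70.074 mL/hr
Time remaining = 110.2972 mL ÷ 70.074 mL/hr = 1.57401 hr

1.6 hours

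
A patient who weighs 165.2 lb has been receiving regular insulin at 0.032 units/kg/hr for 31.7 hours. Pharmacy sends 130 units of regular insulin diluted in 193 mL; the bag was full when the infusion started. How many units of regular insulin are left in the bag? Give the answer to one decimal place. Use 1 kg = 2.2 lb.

53.8 units

Weight = 165.2 lb ÷ 2.2 lb/kg = 75.09091 kg
Dose = 0.032 units/kg/hr × 75.09091 kg = 2.402909 units/hr
Concentration = 130 units ÷ 193 mL = 0.6735751 units/mL
Rate = 2.402909 units/hr ÷ 0.6735751 units/mL = 3.567396 mL/hr
Volume infused = 3.567396 mL/hr × 31.7 hr = 113.0864 mL
Volume remaining = 193 − 113.0864 = 79.91355 mL
Drug remaining = 79.91355 mL × 0.6735751 units/mL = 53.82778 units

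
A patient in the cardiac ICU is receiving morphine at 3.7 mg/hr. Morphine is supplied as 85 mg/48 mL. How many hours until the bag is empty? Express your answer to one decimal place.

23.0 hours

Concentration = 85 mg ÷ 48 mL = 1.770833 mg/mL
Rate = 3.7 mg/hr ÷ 1.770833 mg/mL = 2.089412 mL/hr
Duration = 48 mL ÷ 2.089412 mL/hr = 22.97297 hr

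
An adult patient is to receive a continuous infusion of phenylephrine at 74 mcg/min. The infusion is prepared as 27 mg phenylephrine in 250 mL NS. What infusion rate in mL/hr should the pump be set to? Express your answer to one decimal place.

74 mcg/min × 60 min/hr = 4440 mcg/hr
Concentration = 27 mg ÷ 250 mL = 0.108 mg/mL = 108 mcg/mL
Rate = 4440 mcg/hr ÷ 108 mcg/mL = 41.11111 mL/hr

41.1 mL/hr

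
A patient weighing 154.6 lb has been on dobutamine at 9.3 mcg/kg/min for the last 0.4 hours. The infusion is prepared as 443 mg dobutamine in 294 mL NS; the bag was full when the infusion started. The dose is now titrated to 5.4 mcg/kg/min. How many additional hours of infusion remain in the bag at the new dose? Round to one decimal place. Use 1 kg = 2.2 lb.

18.8 hours

Initial rate:
Weight = 154.6 lb ÷ 2.2 lb/kg = 70.27273 kg
Dose = 9.3 mcg/kg/min × 70.27273 kg = 653.5364 mcg/min
653.5364 mcg/min × 60 min/hr = 39212.18 mcg/hr
Concentration = 443 mg ÷ 294 mL = 1.506803 mg/mL = 1506.803 mcg/mL
Rate = 39212.18 mcg/hr ÷ 1506.803 mcg/mL = 26.02343 mL/hr
Volume infused so far = 26.02343 mL/hr × 0.4 hr = 10.40937 mL
Volume remaining = 294 − 10.40937 = 283.5906 mL
New rate:
Dose = 5.4 mcg/kg/min × 70.27273 kg = 379.4727 mcg/min
379.4727 mcg/min × 60 min/hr = 22768.36 mcg/hr
Rate = 22768.36 mcg/hr ÷ 1506.803 mcg/mL = 15.11038 mL/hr
Time remaining = 283.5906 mL ÷ 15.11038 mL/hr = 18.76793 hr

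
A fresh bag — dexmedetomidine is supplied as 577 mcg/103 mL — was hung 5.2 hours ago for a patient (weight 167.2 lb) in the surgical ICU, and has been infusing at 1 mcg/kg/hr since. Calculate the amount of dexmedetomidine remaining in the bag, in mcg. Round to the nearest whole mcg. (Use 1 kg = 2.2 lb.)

182 mcg

Weight = 167.2 lb ÷ 2.2 lb/kg = 76 kg
Dose = 1 mcg/kg/hr × 76 kg = 76 mcg/hr
Concentration = 577 mcg ÷ 103 mL = 5.601942 mcg/mL
Rate = 76 mcg/hr ÷ 5.601942 mcg/mL = 13.56672 mL/hr
Volume infused = 13.56672 mL/hr × 5.2 hr = 70.54697 mL
Volume remaining = 103 − 70.54697 = 32.45303 mL
Drug remaining = 32.45303 mL × 5.601942 mcg/mL = 181.8 mcg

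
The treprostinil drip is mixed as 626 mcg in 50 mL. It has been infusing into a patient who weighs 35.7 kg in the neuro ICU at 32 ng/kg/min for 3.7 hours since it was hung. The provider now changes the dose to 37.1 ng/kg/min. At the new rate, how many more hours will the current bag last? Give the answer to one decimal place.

Initial rate:
Dose = 32 ng/kg/min × 35.7 kg = 1142.4 ng/min
1142.4 ng/min × 60 min/hr = 68544 ng/hr
Concentration = 626 mcg ÷ 50 mL = 12.52 mcg/mL = 12520 ng/mL
Rate = 68544 ng/hr ÷ 12520 ng/mL = 5.47476 mL/hr
Volume infused so far = 5.47476 mL/hr × 3.7 hr = 20.25661 mL
Volume remaining = 50 − 20.25661 = 29.74339 mL
New rate:
Dose = 37.1 ng/kg/min × 35.7 kg = 1324.47 ng/min
1324.47 ng/min × 60 min/hr = 79468.2 ng/hr
Rate = 79468.2 ng/hr ÷ 12520 ng/mL = 6.3473 mL/hr
Time remaining = 29.74339 mL ÷ 6.3473 mL/hr = 4.68599 hr

4.7 hours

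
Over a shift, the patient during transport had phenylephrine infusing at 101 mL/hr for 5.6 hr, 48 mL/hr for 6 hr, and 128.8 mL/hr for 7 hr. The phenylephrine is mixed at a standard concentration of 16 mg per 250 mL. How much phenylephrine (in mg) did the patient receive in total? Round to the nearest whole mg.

Concentration = 16 mg ÷ 250 mL = 0.064 mg/mL
Stage 1: 101 mL/hr × 5.6 hr = 565.6 mL → 565.6 mL × 0.064 mg/mL = 36.1984 mg
Stage 2: 48 mL/hr × 6 hr = 288 mL → 288 mL × 0.064 mg/mL = 18.432 mg
Stage 3: 128.8 mL/hr × 7 hr = 901.6 mL → 901.6 mL × 0.064 mg/mL = 57.7024 mg
Total = 36.1984 + 18.432 + 57.7024 = 112.3328 mg

112 mg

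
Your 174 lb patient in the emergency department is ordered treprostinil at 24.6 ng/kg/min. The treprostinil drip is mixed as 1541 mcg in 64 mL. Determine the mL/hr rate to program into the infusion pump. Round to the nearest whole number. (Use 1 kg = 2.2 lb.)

Weight = 174 lb ÷ 2.2 lb/kg = 79.09091 kg
Dose = 24.6 ng/kg/min × 79.09091 kg = 1945.636 ng/min
1945.636 ng/min × 60 min/hr = 116738.2 ng/hr
Concentration = 1541 mcg ÷ 64 mL = 24.07812 mcg/mL = 24078.12 ng/mL
Rate = 116738.2 ng/hr ÷ 24078.12 ng/mL = 4.848309 mL/hr

5 mL/hr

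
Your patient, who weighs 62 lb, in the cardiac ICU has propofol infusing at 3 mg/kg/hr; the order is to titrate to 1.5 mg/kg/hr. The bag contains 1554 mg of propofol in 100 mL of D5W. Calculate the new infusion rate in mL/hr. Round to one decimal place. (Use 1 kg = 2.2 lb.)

2.7 mL/hr

Weight = 62 lb ÷ 2.2 lb/kg = 28.18182 kg
Dose = 1.5 mg/kg/hr × 28.18182 kg = 42.27273 mg/hr
Concentration = 1554 mg ÷ 100 mL = 15.54 mg/mL
Rate = 42.27273 mg/hr ÷ 15.54 mg/mL = 2.720253 mL/hr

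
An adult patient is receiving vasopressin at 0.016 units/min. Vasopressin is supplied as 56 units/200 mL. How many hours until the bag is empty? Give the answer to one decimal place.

58.3 hours

0.016 units/min × 60 min/hr = 0.96 units/hr
Concentration = 56 units ÷ 200 mL = 0.28 units/mL
Rate = 0.96 units/hr ÷ 0.28 units/mL = 3.428571 mL/hr
Duration = 200 mL ÷ 3.428571 mL/hr = 58.33333 hr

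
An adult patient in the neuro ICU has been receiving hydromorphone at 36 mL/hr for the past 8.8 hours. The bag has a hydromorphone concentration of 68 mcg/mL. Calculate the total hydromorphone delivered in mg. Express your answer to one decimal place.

21.5 mg

Concentration = 68 mcg/mL = 0.068 mg/mL
Drug rate = 36 mL/hr × 0.068 mg/mL = 2.448 mg/hr
Total = 2.448 mg/hr × 8.8 hr = 21.5424 mg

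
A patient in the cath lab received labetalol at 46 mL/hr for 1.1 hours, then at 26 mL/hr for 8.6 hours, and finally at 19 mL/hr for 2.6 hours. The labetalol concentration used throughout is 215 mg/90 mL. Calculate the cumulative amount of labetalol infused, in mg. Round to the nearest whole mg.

773 mg

Concentration = 215 mg ÷ 90 mL = 2.388889 mg/mL
Stage 1: 46 mL/hr × 1.1 hr = 50.6 mL → 50.6 mL × 2.388889 mg/mL = 120.8778 mg
Stage 2: 26 mL/hr × 8.6 hr = 223.6 mL → 223.6 mL × 2.388889 mg/mL = 534.1556 mg
Stage 3: 19 mL/hr × 2.6 hr = 49.4 mL → 49.4 mL × 2.388889 mg/mL = 118.0111 mg
Total = 120.8778 + 534.1556 + 118.0111 = 773.0444 mg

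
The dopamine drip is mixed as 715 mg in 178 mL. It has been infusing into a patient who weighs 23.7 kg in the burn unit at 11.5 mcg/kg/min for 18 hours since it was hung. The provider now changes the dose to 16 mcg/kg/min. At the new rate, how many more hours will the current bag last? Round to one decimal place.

18.5 hours

Initial rate:
Dose = 11.5 mcg/kg/min × 23.7 kg = 272.55 mcg/min
272.55 mcg/min × 60 min/hr = 16353 mcg/hr
Concentration = 715 mg ÷ 178 mL = 4.016854 mg/mL = 4016.854 mcg/mL
Rate = 16353 mcg/hr ÷ 4016.854 mcg/mL = 4.071097 mL/hr
Volume infused so far = 4.071097 mL/hr × 18 hr = 73.27974 mL
Volume remaining = 178 − 73.27974 = 104.7203 mL
New rate:
Dose = 16 mcg/kg/min × 23.7 kg = 379.2 mcg/min
379.2 mcg/min × 60 min/hr = 22752 mcg/hr
Rate = 22752 mcg/hr ÷ 4016.854 mcg/mL = 5.664134 mL/hr
Time remaining = 104.7203 mL ÷ 5.664134 mL/hr = 18.48831 hr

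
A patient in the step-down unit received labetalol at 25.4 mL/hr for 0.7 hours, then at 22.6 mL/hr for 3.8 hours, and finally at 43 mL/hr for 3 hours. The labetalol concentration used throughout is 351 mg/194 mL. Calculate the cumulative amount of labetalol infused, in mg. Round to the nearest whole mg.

Concentration = 351 mg ÷ 194 mL = 1.809278 mg/mL
Stage 1: 25.4 mL/hr × 0.7 hr = 17.78 mL → 17.78 mL × 1.809278 mg/mL = 32.16897 mg
Stage 2: 22.6 mL/hr × 3.8 hr = 85.88 mL → 85.88 mL × 1.809278 mg/mL = 155.3808 mg
Stage 3: 43 mL/hr × 3 hr = 129 mL → 129 mL × 1.809278 mg/mL = 233.3969 mg
Total = 32.16897 + 155.3808 + 233.3969 = 420.9467 mg

421 mg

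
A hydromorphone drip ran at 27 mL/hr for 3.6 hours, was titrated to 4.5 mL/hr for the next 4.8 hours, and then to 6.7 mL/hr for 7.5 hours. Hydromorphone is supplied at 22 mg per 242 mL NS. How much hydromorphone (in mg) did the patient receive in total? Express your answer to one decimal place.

15.4 mg

Concentration = 22 mg ÷ 242 mL = 0.09090909 mg/mL
Stage 1: 27 mL/hr × 3.6 hr = 97.2 mL → 97.2 mL × 0.09090909 mg/mL = 8.836364 mg
Stage 2: 4.5 mL/hr × 4.8 hr = 21.6 mL → 21.6 mL × 0.09090909 mg/mL = 1.963636 mg
Stage 3: 6.7 mL/hr × 7.5 hr = 50.25 mL → 50.25 mL × 0.09090909 mg/mL = 4.568182 mg
Total = 8.836364 + 1.963636 + 4.568182 = 15.36818 mg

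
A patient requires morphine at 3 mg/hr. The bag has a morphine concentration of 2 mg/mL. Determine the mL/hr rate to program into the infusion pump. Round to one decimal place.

Rate = 3 mg/hr ÷ 2 mg/mL = 1.5 mL/hr

1.5 mL/hr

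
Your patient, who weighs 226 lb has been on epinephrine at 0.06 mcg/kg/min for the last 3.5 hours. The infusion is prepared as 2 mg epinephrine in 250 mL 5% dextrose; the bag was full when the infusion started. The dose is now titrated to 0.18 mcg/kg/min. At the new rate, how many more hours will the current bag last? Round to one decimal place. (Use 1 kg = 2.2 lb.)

Initial rate:
Weight = 226 lb ÷ 2.2 lb/kg = 102.7273 kg
Dose = 0.06 mcg/kg/min × 102.7273 kg = 6.163636 mcg/min
6.163636 mcg/min × 60 min/hr = 369.8182 mcg/hr
Concentration = 2 mg ÷ 250 mL = 0.008 mg/mL = 8 mcg/mL
Rate = 369.8182 mcg/hr ÷ 8 mcg/mL = 46.22727 mL/hr
Volume infused so far = 46.22727 mL/hr × 3.5 hr = 161.7955 mL
Volume remaining = 250 − 161.7955 = 88.20455 mL
New rate:
Dose = 0.18 mcg/kg/min × 102.7273 kg = 18.49091 mcg/min
18.49091 mcg/min × 60 min/hr = 1109.455 mcg/hr
Rate = 1109.455 mcg/hr ÷ 8 mcg/mL = 138.6818 mL/hr
Time remaining = 88.20455 mL ÷ 138.6818 mL/hr = 0.636021 hr

0.6 hours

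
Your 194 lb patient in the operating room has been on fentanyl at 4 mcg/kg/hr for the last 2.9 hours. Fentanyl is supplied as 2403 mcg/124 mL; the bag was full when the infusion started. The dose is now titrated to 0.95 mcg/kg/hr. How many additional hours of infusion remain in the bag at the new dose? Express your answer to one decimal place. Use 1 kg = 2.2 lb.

16.5 hours

Initial rate:
Weight = 194 lb ÷ 2.2 lb/kg = 88.18182 kg
Dose = 4 mcg/kg/hr × 88.18182 kg = 352.7273 mcg/hr
Concentration = 2403 mcg ÷ 124 mL = 19.37903 mcg/mL
Rate = 352.7273 mcg/hr ÷ 19.37903 mcg/mL = 18.20149 mL/hr
Volume infused so far = 18.20149 mL/hr × 2.9 hr = 52.78432 mL
Volume remaining = 124 − 52.78432 = 71.21568 mL
New rate:
Dose = 0.95 mcg/kg/hr × 88.18182 kg = 83.77273 mcg/hr
Rate = 83.77273 mcg/hr ÷ 19.37903 mcg/mL = 4.322854 mL/hr
Time remaining = 71.21568 mL ÷ 4.322854 mL/hr = 16.47423 hr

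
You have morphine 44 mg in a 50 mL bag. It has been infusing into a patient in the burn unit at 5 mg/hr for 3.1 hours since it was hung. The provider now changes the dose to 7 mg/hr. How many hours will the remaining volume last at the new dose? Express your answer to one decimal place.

Initial rate:
Concentration = 44 mg ÷ 50 mL = 0.88 mg/mL
Rate = 5 mg/hr ÷ 0.88 mg/mL = 5.681818 mL/hr
Volume infused so far = 5.681818 mL/hr × 3.1 hr = 17.61364 mL
Volume remaining = 50 − 17.61364 = 32.38636 mL
New rate:
Rate = 7 mg/hr ÷ 0.88 mg/mL = 7.954545 mL/hr
Time remaining = 32.38636 mL ÷ 7.954545 mL/hr = 4.071429 hr

4.1 hours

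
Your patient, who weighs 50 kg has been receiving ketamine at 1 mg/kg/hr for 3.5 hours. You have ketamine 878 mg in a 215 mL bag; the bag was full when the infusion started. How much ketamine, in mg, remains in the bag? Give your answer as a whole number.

703 mg

Dose = 1 mg/kg/hr × 50 kg = 50 mg/hr
Concentration = 878 mg ÷ 215 mL = 4.083721 mg/mL
Rate = 50 mg/hr ÷ 4.083721 mg/mL = 12.24374 mL/hr
Volume infused = 12.24374 mL/hr × 3.5 hr = 42.85308 mL
Volume remaining = 215 − 42.85308 = 172.1469 mL
Drug remaining = 172.1469 mL × 4.083721 mg/mL = 703 mg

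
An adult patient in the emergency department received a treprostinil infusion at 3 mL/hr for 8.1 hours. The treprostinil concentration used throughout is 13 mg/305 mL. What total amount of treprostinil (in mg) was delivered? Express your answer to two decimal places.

1.04 mg

Concentration = 13 mg ÷ 305 mL = 0.04262295 mg/mL = 42622.95 ng/mL
Drug rate = 3 mL/hr × 42622.95 ng/mL = 127868.9 ng/hr
Total = 127868.9 ng/hr × 8.1 hr = 1035738 ng = 1.035738 mg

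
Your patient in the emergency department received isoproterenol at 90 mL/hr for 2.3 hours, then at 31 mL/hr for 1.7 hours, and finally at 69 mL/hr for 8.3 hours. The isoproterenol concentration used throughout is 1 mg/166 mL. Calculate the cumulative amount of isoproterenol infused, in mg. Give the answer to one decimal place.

Concentration = 1 mg ÷ 166 mL = 0.006024096 mg/mL
Stage 1: 90 mL/hr × 2.3 hr = 207 mL → 207 mL × 0.006024096 mg/mL = 1.246988 mg
Stage 2: 31 mL/hr × 1.7 hr = 52.7 mL → 52.7 mL × 0.006024096 mg/mL = 0.3174699 mg
Stage 3: 69 mL/hr × 8.3 hr = 572.7 mL → 572.7 mL × 0.006024096 mg/mL = 3.45 mg
Total = 1.246988 + 0.3174699 + 3.45 = 5.014458 mg

5.0 mg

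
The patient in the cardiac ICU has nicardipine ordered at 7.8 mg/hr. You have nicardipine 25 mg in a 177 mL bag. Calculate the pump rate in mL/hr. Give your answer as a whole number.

55 mL/hr

Concentration = 25 mg ÷ 177 mL = 0.1412429 mg/mL
Rate = 7.8 mg/hr ÷ 0.1412429 mg/mL = 55.224 mL/hr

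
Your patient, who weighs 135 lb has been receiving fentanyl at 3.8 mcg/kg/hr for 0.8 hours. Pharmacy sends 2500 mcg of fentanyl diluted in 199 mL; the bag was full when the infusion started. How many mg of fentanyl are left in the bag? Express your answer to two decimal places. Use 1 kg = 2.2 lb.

Weight = 135 lb ÷ 2.2 lb/kg = 61.36364 kg
Dose = 3.8 mcg/kg/hr × 61.36364 kg = 233.1818 mcg/hr
Concentration = 2500 mcg ÷ 199 mL = 12.56281 mcg/mL
Rate = 233.1818 mcg/hr ÷ 12.56281 mcg/mL = 18.56127 mL/hr
Volume infused = 18.56127 mL/hr × 0.8 hr = 14.84902 mL
Volume remaining = 199 − 14.84902 = 184.151 mL
Drug remaining = 184.151 mL × 12.56281 mcg/mL = 2313.455 mcg = 2.313455 mg

2.31 mg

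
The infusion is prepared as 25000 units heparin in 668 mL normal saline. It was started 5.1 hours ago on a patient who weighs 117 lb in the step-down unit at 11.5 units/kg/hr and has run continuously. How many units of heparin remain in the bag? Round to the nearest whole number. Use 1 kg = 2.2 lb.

21881 units

Weight = 117 lb ÷ 2.2 lb/kg = 53.18182 kg
Dose = 11.5 units/kg/hr × 53.18182 kg = 611.5909 units/hr
Concentration = 25000 units ÷ 668 mL = 37.42515 units/mL
Rate = 611.5909 units/hr ÷ 37.42515 units/mL = 16.34171 mL/hr
Volume infused = 16.34171 mL/hr × 5.1 hr = 83.34272 mL
Volume remaining = 668 − 83.34272 = 584.6573 mL
Drug remaining = 584.6573 mL × 37.42515 units/mL = 21880.89 units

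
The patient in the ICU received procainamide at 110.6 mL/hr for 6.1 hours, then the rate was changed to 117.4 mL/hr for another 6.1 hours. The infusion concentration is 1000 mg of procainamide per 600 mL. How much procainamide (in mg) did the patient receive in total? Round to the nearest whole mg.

Concentration = 1000 mg ÷ 600 mL = 1.666667 mg/mL
Stage 1: 110.6 mL/hr × 6.1 hr = 674.66 mL → 674.66 mL × 1.666667 mg/mL = 1124.433 mg
Stage 2: 117.4 mL/hr × 6.1 hr = 716.14 mL → 716.14 mL × 1.666667 mg/mL = 1193.567 mg
Total = 1124.433 + 1193.567 = 2318 mg

2318 mg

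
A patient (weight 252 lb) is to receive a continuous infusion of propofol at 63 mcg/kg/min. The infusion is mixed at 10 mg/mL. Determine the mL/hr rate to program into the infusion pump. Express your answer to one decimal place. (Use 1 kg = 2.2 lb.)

Weight = 252 lb ÷ 2.2 lb/kg = 114.5455 kg
Dose = 63 mcg/kg/min × 114.5455 kg = 7216.364 mcg/min
7216.364 mcg/min × 60 min/hr = 432981.8 mcg/hr
Concentration = 10 mg/mL = 10000 mcg/mL
Rate = 432981.8 mcg/hr ÷ 10000 mcg/mL = 43.29818 mL/hr

43.3 mL/hr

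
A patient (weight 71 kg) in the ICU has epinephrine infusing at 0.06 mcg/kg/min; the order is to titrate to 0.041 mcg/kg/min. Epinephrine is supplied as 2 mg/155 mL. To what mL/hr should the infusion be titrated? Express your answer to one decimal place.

13.5 mL/hr

Dose = 0.041 mcg/kg/min × 71 kg = 2.911 mcg/min
2.911 mcg/min × 60 min/hr = 174.66 mcg/hr
Concentration = 2 mg ÷ 155 mL = 0.01290323 mg/mL = 12.90323 mcg/mL
Rate = 174.66 mcg/hr ÷ 12.90323 mcg/mL = 13.53615 mL/hr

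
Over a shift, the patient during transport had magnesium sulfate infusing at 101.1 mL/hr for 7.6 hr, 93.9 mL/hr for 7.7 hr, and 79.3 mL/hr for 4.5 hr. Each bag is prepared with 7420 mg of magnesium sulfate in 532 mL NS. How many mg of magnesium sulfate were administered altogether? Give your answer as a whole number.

Concentration = 7420 mg ÷ 532 mL = 13.94737 mg/mL
Stage 1: 101.1 mL/hr × 7.6 hr = 768.36 mL → 768.36 mL × 13.94737 mg/mL = 10716.6 mg
Stage 2: 93.9 mL/hr × 7.7 hr = 723.03 mL → 723.03 mL × 13.94737 mg/mL = 10084.37 mg
Stage 3: 79.3 mL/hr × 4.5 hr = 356.85 mL → 356.85 mL × 13.94737 mg/mL = 4977.118 mg
Total = 10716.6 + 10084.37 + 4977.118 = 25778.08 mg

25778 mg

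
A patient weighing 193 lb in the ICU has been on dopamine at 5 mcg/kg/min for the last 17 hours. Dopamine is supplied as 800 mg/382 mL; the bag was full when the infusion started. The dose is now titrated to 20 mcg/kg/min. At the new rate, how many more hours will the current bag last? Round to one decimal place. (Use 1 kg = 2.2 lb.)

3.3 hours

Initial rate:
Weight = 193 lb ÷ 2.2 lb/kg = 87.72727 kg
Dose = 5 mcg/kg/min × 87.72727 kg = 438.6364 mcg/min
438.6364 mcg/min × 60 min/hr = 26318.18 mcg/hr
Concentration = 800 mg ÷ 382 mL = 2.094241 mg/mL = 2094.241 mcg/mL
Rate = 26318.18 mcg/hr ÷ 2094.241 mcg/mL = 12.56693 mL/hr
Volume infused so far = 12.56693 mL/hr × 17 hr = 213.6378 mL
Volume remaining = 382 − 213.6378 = 168.3622 mL
New rate:
Dose = 20 mcg/kg/min × 87.72727 kg = 1754.545 mcg/min
1754.545 mcg/min × 60 min/hr = 105272.7 mcg/hr
Rate = 105272.7 mcg/hr ÷ 2094.241 mcg/mL = 50.26773 mL/hr
Time remaining = 168.3622 mL ÷ 50.26773 mL/hr = 3.349309 hr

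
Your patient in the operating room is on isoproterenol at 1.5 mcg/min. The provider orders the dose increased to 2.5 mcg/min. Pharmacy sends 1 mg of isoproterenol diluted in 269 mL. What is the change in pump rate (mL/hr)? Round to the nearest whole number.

At the current dose:
1.5 mcg/min × 60 min/hr = 90 mcg/hr
Concentration = 1 mg ÷ 269 mL = 0.003717472 mg/mL = 3.717472 mcg/mL
Rate = 90 mcg/hr ÷ 3.717472 mcg/mL = 24.21 mL/hr
At the new dose:
2.5 mcg/min × 60 min/hr = 150 mcg/hr
Rate = 150 mcg/hr ÷ 3.717472 mcg/mL = 40.35 mL/hr
Change = 40.35 − 24.21 = 16.14 mL/hr → 16.14 mL/hr increase

16 mL/hr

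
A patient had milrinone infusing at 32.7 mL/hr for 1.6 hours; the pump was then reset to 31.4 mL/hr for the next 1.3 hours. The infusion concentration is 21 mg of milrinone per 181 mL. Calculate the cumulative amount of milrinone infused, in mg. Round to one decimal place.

10.8 mg

Concentration = 21 mg ÷ 181 mL = 0.1160221 mg/mL
Stage 1: 32.7 mL/hr × 1.6 hr = 52.32 mL → 52.32 mL × 0.1160221 mg/mL = 6.070276 mg
Stage 2: 31.4 mL/hr × 1.3 hr = 40.82 mL → 40.82 mL × 0.1160221 mg/mL = 4.736022 mg
Total = 6.070276 + 4.736022 = 10.8063 mg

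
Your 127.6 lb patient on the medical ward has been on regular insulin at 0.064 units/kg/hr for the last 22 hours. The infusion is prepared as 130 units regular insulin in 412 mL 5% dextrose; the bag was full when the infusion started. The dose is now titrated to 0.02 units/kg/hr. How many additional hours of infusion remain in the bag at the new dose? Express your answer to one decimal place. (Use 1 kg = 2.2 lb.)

Initial rate:
Weight = 127.6 lb ÷ 2.2 lb/kg = 58 kg
Dose = 0.064 units/kg/hr × 58 kg = 3.712 units/hr
Concentration = 130 units ÷ 412 mL = 0.315534 units/mL
Rate = 3.712 units/hr ÷ 0.315534 units/mL = 11.76418 mL/hr
Volume infused so far = 11.76418 mL/hr × 22 hr = 258.8121 mL
Volume remaining = 412 − 258.8121 = 153.1879 mL
New rate:
Dose = 0.02 units/kg/hr × 58 kg = 1.16 units/hr
Rate = 1.16 units/hr ÷ 0.315534 units/mL = 3.676308 mL/hr
Time remaining = 153.1879 mL ÷ 3.676308 mL/hr = 41.66897 hr

41.7 hours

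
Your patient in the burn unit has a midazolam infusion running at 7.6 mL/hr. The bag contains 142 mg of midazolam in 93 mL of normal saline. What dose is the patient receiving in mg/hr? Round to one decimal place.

Concentration = 142 mg ÷ 93 mL = 1.526882 mg/mL
Drug rate = 7.6 mL/hr × 1.526882 mg/mL = 11.6043 mg/hr

11.6 mg/hr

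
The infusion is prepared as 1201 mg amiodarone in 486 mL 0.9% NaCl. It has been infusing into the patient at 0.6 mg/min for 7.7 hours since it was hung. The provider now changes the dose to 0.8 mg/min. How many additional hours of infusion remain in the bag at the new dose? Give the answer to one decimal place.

Initial rate:
0.6 mg/min × 60 min/hr = 36 mg/hr
Concentration = 1201 mg ÷ 486 mL = 2.471193 mg/mL
Rate = 36 mg/hr ÷ 2.471193 mg/mL = 14.56786 mL/hr
Volume infused so far = 14.56786 mL/hr × 7.7 hr = 112.1725 mL
Volume remaining = 486 − 112.1725 = 373.8275 mL
New rate:
0.8 mg/min × 60 min/hr = 48 mg/hr
Rate = 48 mg/hr ÷ 2.471193 mg/mL = 19.42381 mL/hr
Time remaining = 373.8275 mL ÷ 19.42381 mL/hr = 19.24583 hr

19.2 hours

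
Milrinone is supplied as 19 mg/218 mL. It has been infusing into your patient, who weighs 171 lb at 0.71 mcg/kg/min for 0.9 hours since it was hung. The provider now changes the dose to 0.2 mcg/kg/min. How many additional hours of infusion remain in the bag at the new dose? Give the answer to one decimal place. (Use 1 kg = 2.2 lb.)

Initial rate:
Weight = 171 lb ÷ 2.2 lb/kg = 77.72727 kg
Dose = 0.71 mcg/kg/min × 77.72727 kg = 55.18636 mcg/min
55.18636 mcg/min × 60 min/hr = 3311.182 mcg/hr
Concentration = 19 mg ÷ 218 mL = 0.08715596 mg/mL = 87.15596 mcg/mL
Rate = 3311.182 mcg/hr ÷ 87.15596 mcg/mL = 37.99145 mL/hr
Volume infused so far = 37.99145 mL/hr × 0.9 hr = 34.19231 mL
Volume remaining = 218 − 34.19231 = 183.8077 mL
New rate:
Dose = 0.2 mcg/kg/min × 77.72727 kg = 15.54545 mcg/min
15.54545 mcg/min × 60 min/hr = 932.7273 mcg/hr
Rate = 932.7273 mcg/hr ÷ 87.15596 mcg/mL = 10.70182 mL/hr
Time remaining = 183.8077 mL ÷ 10.70182 mL/hr = 17.17537 hr

17.2 hours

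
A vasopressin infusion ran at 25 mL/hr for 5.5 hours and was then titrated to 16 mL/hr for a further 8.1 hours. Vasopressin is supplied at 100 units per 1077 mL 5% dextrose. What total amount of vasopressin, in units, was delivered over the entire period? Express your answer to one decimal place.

24.8 units

Concentration = 100 units ÷ 1077 mL = 0.09285051 units/mL
Stage 1: 25 mL/hr × 5.5 hr = 137.5 mL → 137.5 mL × 0.09285051 units/mL = 12.76695 units
Stage 2: 16 mL/hr × 8.1 hr = 129.6 mL → 129.6 mL × 0.09285051 units/mL = 12.03343 units
Total = 12.76695 + 12.03343 = 24.80037 units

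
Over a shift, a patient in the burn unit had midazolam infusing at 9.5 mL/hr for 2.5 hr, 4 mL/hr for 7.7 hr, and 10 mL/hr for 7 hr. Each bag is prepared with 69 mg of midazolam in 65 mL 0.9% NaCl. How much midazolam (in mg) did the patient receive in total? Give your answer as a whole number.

132 mg

Concentration = 69 mg ÷ 65 mL = 1.061538 mg/mL
Stage 1: 9.5 mL/hr × 2.5 hr = 23.75 mL → 23.75 mL × 1.061538 mg/mL = 25.21154 mg
Stage 2: 4 mL/hr × 7.7 hr = 30.8 mL → 30.8 mL × 1.061538 mg/mL = 32.69538 mg
Stage 3: 10 mL/hr × 7 hr = 70 mL → 70 mL × 1.061538 mg/mL = 74.30769 mg
Total = 25.21154 + 32.69538 + 74.30769 = 132.2146 mg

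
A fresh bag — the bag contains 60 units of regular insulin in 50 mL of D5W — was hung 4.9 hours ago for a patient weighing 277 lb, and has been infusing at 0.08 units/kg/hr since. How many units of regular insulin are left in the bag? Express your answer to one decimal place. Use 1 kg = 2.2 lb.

10.6 units

Weight = 277 lb ÷ 2.2 lb/kg = 125.9091 kg
Dose = 0.08 units/kg/hr × 125.9091 kg = 10.07273 units/hr
Concentration = 60 units ÷ 50 mL = 1.2 units/mL
Rate = 10.07273 units/hr ÷ 1.2 units/mL = 8.393939 mL/hr
Volume infused = 8.393939 mL/hr × 4.9 hr = 41.1303 mL
Volume remaining = 50 − 41.1303 = 8.869697 mL
Drug remaining = 8.869697 mL × 1.2 units/mL = 10.64364 units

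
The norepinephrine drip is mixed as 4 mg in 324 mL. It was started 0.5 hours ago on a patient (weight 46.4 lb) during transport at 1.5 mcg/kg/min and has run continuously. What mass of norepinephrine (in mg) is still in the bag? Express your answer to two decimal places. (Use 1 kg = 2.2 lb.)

Weight = 46.4 lb ÷ 2.2 lb/kg = 21.09091 kg
Dose = 1.5 mcg/kg/min × 21.09091 kg = 31.63636 mcg/min
31.63636 mcg/min × 60 min/hr = 1898.182 mcg/hr
Concentration = 4 mg ÷ 324 mL = 0.01234568 mg/mL = 12.34568 mcg/mL
Rate = 1898.182 mcg/hr ÷ 12.34568 mcg/mL = 153.7527 mL/hr
Volume infused = 153.7527 mL/hr × 0.5 hr = 76.87636 mL
Volume remaining = 324 − 76.87636 = 247.1236 mL
Drug remaining = 247.1236 mL × 12.34568 mcg/mL = 3050.909 mcg = 3.050909 mg

3.05 mg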